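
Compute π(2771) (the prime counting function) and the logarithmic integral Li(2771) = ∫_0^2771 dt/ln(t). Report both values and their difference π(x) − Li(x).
π(2771) = 403;  Li(2771) ≈ 414.02;  π(x) − Li(x) ≈ -11.02.

Direct count of primes ≤ 2771 gives π(2771) = 403. Numerical evaluation of the logarithmic integral gives Li(2771) ≈ 414.02. The difference π(x) − Li(x) ≈ -11.02 is typically negative for small/moderate x (Li(x) overestimates), though Littlewood's theorem shows this sign changes infinitely often.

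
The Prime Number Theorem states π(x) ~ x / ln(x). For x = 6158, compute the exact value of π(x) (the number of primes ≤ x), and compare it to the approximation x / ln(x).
π(6158) = 802;  x/ln(x) ≈ 705.75;  relative error ≈ 12.00%.

Directly count primes up to 6158: π(6158) = 802. The PNT approximation gives 6158/ln(6158) ≈ 6158/8.72551 ≈ 705.75. Relative error (π(x) − x/ln(x)) / π(x) ≈ 12.00%; the approximation is known to undercount slightly (Li(x) is a better estimate).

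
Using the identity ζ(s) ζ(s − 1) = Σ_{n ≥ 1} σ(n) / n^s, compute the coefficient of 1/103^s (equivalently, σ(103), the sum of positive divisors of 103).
σ(103) = 104

In the product (Σ m^0/m^s)(Σ k / k^s) = Σ (Σ_{d | n} d) / n^s, the coefficient of 1/n^s is σ(n) = Σ_{d | n} d. For n = 103, divisors are [1, 103]; summing: σ(103) = 104.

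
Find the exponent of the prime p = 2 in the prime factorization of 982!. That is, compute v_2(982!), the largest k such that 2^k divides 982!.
v_2(982!) = 975

Legendre's formula: v_p(n!) = Σ_{k ≥ 1} ⌊n / p^k⌋. For p = 2, n = 982, the terms are:
  ⌊982/2^1⌋ = ⌊982/2⌋ = 491
  ⌊982/2^2⌋ = ⌊982/4⌋ = 245
  ⌊982/2^3⌋ = ⌊982/8⌋ = 122
  ⌊982/2^4⌋ = ⌊982/16⌋ = 61
  ⌊982/2^5⌋ = ⌊982/32⌋ = 30
  ⌊982/2^6⌋ = ⌊982/64⌋ = 15
  ⌊982/2^7⌋ = ⌊982/128⌋ = 7
  ⌊982/2^8⌋ = ⌊982/256⌋ = 3
  ⌊982/2^9⌋ = ⌊982/512⌋ = 1
(the next term ⌊982/2^10⌋ = 0, terminating the sum). Summing: v_2(982!) = 491 + 245 + 122 + 61 + 30 + 15 + 7 + 3 + 1 = 975.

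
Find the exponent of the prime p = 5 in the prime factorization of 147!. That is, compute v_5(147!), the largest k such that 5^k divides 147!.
v_5(147!) = 35

Legendre's formula: v_p(n!) = Σ_{k ≥ 1} ⌊n / p^k⌋. For p = 5, n = 147, the terms are:
  ⌊147/5^1⌋ = ⌊147/5⌋ = 29
  ⌊147/5^2⌋ = ⌊147/25⌋ = 5
  ⌊147/5^3⌋ = ⌊147/125⌋ = 1
(the next term ⌊147/5^4⌋ = 0, terminating the sum). Summing: v_5(147!) = 29 + 5 + 1 = 35.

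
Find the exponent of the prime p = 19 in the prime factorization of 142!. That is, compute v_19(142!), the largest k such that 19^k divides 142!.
v_19(142!) = 7

Legendre's formula: v_p(n!) = Σ_{k ≥ 1} ⌊n / p^k⌋. For p = 19, n = 142, the terms are:
  ⌊142/19^1⌋ = ⌊142/19⌋ = 7
(the next term ⌊142/19^2⌋ = 0, terminating the sum). Summing: v_19(142!) = 7 = 7.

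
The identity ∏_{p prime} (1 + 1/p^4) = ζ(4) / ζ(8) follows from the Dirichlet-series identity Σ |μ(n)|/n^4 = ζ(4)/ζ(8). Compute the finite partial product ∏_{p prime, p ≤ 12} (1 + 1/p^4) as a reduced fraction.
∏ = 1918185173881/1779622700625

The primes p ≤ 12 are [2, 3, 5, 7, 11]. For each, (1 + 1/p^4) = (p^4 + 1)/p^4. Multiplying these fractions over p ∈ [2, 3, 5, 7, 11] gives 1918185173881/1779622700625. (In the limit P → ∞ this tends to ζ(4)/ζ(8).)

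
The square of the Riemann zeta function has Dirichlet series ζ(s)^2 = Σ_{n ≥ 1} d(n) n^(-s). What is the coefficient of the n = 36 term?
d(36) = 9

ζ(s)^2 = (Σ 1/m^s)(Σ 1/k^s). The coefficient of 1/n^s in the product is the number of ordered pairs (m, k) with mk = n, which equals d(n). For n = 36, divisors are [1, 2, 3, 4, 6, 9, 12, 18, 36], so d(36) = 9.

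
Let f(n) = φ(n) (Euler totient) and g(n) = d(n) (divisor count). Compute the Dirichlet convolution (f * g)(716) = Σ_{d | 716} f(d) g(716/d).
(φ * d)(716) = 1260

Divisors of 716: [1, 2, 4, 179, 358, 716]. For each d | 716:
  d = 1: φ(1) · d(716/1) = 1 · 6 = 6
  d = 2: φ(2) · d(716/2) = 1 · 4 = 4
  d = 4: φ(4) · d(716/4) = 2 · 2 = 4
  d = 179: φ(179) · d(716/179) = 178 · 3 = 534
  d = 358: φ(358) · d(716/358) = 178 · 2 = 356
  d = 716: φ(716) · d(716/716) = 356 · 1 = 356
Summing: (φ * d)(716) = 6 + 4 + 4 + 534 + 356 + 356 = 1260.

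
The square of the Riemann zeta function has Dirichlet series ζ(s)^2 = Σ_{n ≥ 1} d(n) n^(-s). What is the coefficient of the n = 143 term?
d(143) = 4

ζ(s)^2 = (Σ 1/m^s)(Σ 1/k^s). The coefficient of 1/n^s in the product is the number of ordered pairs (m, k) with mk = n, which equals d(n). For n = 143, divisors are [1, 11, 13, 143], so d(143) = 4.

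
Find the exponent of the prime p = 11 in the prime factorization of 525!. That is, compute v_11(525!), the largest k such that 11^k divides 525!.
v_11(525!) = 51

Legendre's formula: v_p(n!) = Σ_{k ≥ 1} ⌊n / p^k⌋. For p = 11, n = 525, the terms are:
  ⌊525/11^1⌋ = ⌊525/11⌋ = 47
  ⌊525/11^2⌋ = ⌊525/121⌋ = 4
(the next term ⌊525/11^3⌋ = 0, terminating the sum). Summing: v_11(525!) = 47 + 4 = 51.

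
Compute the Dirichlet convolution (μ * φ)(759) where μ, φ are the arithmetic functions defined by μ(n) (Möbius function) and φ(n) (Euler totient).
(μ * φ)(759) = 189

Divisors of 759: [1, 3, 11, 23, 33, 69, 253, 759]. For each d | 759:
  d = 1: μ(1) · φ(759/1) = 1 · 440 = 440
  d = 3: μ(3) · φ(759/3) = -1 · 220 = -220
  d = 11: μ(11) · φ(759/11) = -1 · 44 = -44
  d = 23: μ(23) · φ(759/23) = -1 · 20 = -20
  d = 33: μ(33) · φ(759/33) = 1 · 22 = 22
  d = 69: μ(69) · φ(759/69) = 1 · 10 = 10
  d = 253: μ(253) · φ(759/253) = 1 · 2 = 2
  d = 759: μ(759) · φ(759/759) = -1 · 1 = -1
Summing: (μ * φ)(759) = 440 + -220 + -44 + -20 + 22 + 10 + 2 + -1 = 189.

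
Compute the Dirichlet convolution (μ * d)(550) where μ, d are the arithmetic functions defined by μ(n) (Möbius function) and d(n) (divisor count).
(μ * d)(550) = 1

Divisors of 550: [1, 2, 5, 10, 11, 22, 25, 50, 55, 110, 275, 550]. For each d | 550:
  d = 1: μ(1) · d(550/1) = 1 · 12 = 12
  d = 2: μ(2) · d(550/2) = -1 · 6 = -6
  d = 5: μ(5) · d(550/5) = -1 · 8 = -8
  d = 10: μ(10) · d(550/10) = 1 · 4 = 4
  d = 11: μ(11) · d(550/11) = -1 · 6 = -6
  d = 22: μ(22) · d(550/22) = 1 · 3 = 3
  d = 25: μ(25) · d(550/25) = 0 · 4 = 0
  d = 50: μ(50) · d(550/50) = 0 · 2 = 0
  d = 55: μ(55) · d(550/55) = 1 · 4 = 4
  d = 110: μ(110) · d(550/110) = -1 · 2 = -2
  d = 275: μ(275) · d(550/275) = 0 · 2 = 0
  d = 550: μ(550) · d(550/550) = 0 · 1 = 0
Summing: (μ * d)(550) = 12 + -6 + -8 + 4 + -6 + 3 + 0 + 0 + 4 + -2 + 0 + 0 = 1.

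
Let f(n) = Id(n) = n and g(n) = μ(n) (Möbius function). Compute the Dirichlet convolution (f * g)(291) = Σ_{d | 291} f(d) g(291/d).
(Id * μ)(291) = 192

Divisors of 291: [1, 3, 97, 291]. For each d | 291:
  d = 1: Id(1) · μ(291/1) = 1 · 1 = 1
  d = 3: Id(3) · μ(291/3) = 3 · -1 = -3
  d = 97: Id(97) · μ(291/97) = 97 · -1 = -97
  d = 291: Id(291) · μ(291/291) = 291 · 1 = 291
Summing: (Id * μ)(291) = 1 + -3 + -97 + 291 = 192.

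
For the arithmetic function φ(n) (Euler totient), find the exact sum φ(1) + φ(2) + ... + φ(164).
Σ_{n ≤ 164} φ(n) = 8234

Compute φ(n) for each 1 ≤ n ≤ 164: φ(1) = 1, φ(2) = 1, φ(3) = 2, φ(4) = 2, φ(5) = 4, φ(6) = 2, φ(7) = 6, φ(8) = 4, φ(9) = 6, φ(10) = 4, φ(11) = 10, φ(12) = 4, φ(13) = 12, φ(14) = 6, φ(15) = 8, φ(16) = 8, φ(17) = 16, φ(18) = 6, φ(19) = 18, φ(20) = 8, φ(21) = 12, φ(22) = 10, φ(23) = 22, φ(24) = 8, φ(25) = 20, φ(26) = 12, φ(27) = 18, φ(28) = 12, φ(29) = 28, φ(30) = 8, φ(31) = 30, φ(32) = 16, φ(33) = 20, φ(34) = 16, φ(35) = 24, φ(36) = 12, φ(37) = 36, φ(38) = 18, φ(39) = 24, φ(40) = 16, φ(41) = 40, φ(42) = 12, φ(43) = 42, φ(44) = 20, φ(45) = 24, φ(46) = 22, φ(47) = 46, φ(48) = 16, φ(49) = 42, φ(50) = 20, φ(51) = 32, φ(52) = 24, φ(53) = 52, φ(54) = 18, φ(55) = 40, φ(56) = 24, φ(57) = 36, φ(58) = 28, φ(59) = 58, φ(60) = 16, φ(61) = 60, φ(62) = 30, φ(63) = 36, φ(64) = 32, φ(65) = 48, φ(66) = 20, φ(67) = 66, φ(68) = 32, φ(69) = 44, φ(70) = 24, φ(71) = 70, φ(72) = 24, φ(73) = 72, φ(74) = 36, φ(75) = 40, φ(76) = 36, φ(77) = 60, φ(78) = 24, φ(79) = 78, φ(80) = 32, φ(81) = 54, φ(82) = 40, φ(83) = 82, φ(84) = 24, φ(85) = 64, φ(86) = 42, φ(87) = 56, φ(88) = 40, φ(89) = 88, φ(90) = 24, φ(91) = 72, φ(92) = 44, φ(93) = 60, φ(94) = 46, φ(95) = 72, φ(96) = 32, φ(97) = 96, φ(98) = 42, φ(99) = 60, φ(100) = 40, φ(101) = 100, φ(102) = 32, φ(103) = 102, φ(104) = 48, φ(105) = 48, φ(106) = 52, φ(107) = 106, φ(108) = 36, φ(109) = 108, φ(110) = 40, φ(111) = 72, φ(112) = 48, φ(113) = 112, φ(114) = 36, φ(115) = 88, φ(116) = 56, φ(117) = 72, φ(118) = 58, φ(119) = 96, φ(120) = 32, φ(121) = 110, φ(122) = 60, φ(123) = 80, φ(124) = 60, φ(125) = 100, φ(126) = 36, φ(127) = 126, φ(128) = 64, φ(129) = 84, φ(130) = 48, φ(131) = 130, φ(132) = 40, φ(133) = 108, φ(134) = 66, φ(135) = 72, φ(136) = 64, φ(137) = 136, φ(138) = 44, φ(139) = 138, φ(140) = 48, φ(141) = 92, φ(142) = 70, φ(143) = 120, φ(144) = 48, φ(145) = 112, φ(146) = 72, φ(147) = 84, φ(148) = 72, φ(149) = 148, φ(150) = 40, φ(151) = 150, φ(152) = 72, φ(153) = 96, φ(154) = 60, φ(155) = 120, φ(156) = 48, φ(157) = 156, φ(158) = 78, φ(159) = 104, φ(160) = 64, φ(161) = 132, φ(162) = 54, φ(163) = 162, φ(164) = 80. Summing all 164 values: 8234. (Average order: Σ_{n ≤ x} φ(n) ~ (3/π²) x². For x = 164, (3/π²)·164² ≈ 8175.40.)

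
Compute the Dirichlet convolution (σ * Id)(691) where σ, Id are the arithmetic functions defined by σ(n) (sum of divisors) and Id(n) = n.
(σ * Id)(691) = 1383

Divisors of 691: [1, 691]. For each d | 691:
  d = 1: σ(1) · Id(691/1) = 1 · 691 = 691
  d = 691: σ(691) · Id(691/691) = 692 · 1 = 692
Summing: (σ * Id)(691) = 691 + 692 = 1383.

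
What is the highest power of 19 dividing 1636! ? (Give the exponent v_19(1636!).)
v_19(1636!) = 90

Legendre's formula: v_p(n!) = Σ_{k ≥ 1} ⌊n / p^k⌋. For p = 19, n = 1636, the terms are:
  ⌊1636/19^1⌋ = ⌊1636/19⌋ = 86
  ⌊1636/19^2⌋ = ⌊1636/361⌋ = 4
(the next term ⌊1636/19^3⌋ = 0, terminating the sum). Summing: v_19(1636!) = 86 + 4 = 90.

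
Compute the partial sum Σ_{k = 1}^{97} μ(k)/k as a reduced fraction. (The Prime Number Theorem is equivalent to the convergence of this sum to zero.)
Σ μ(k)/k = 11962644395524974654034383169459538/384261327324253070792183691221959345

Values of μ(k) for 1 ≤ k ≤ 97: μ(1) = 1, μ(2) = -1, μ(3) = -1, μ(5) = -1, μ(6) = 1, μ(7) = -1, μ(10) = 1, μ(11) = -1, μ(13) = -1, μ(14) = 1, μ(15) = 1, μ(17) = -1, μ(19) = -1, μ(21) = 1, μ(22) = 1, μ(23) = -1, μ(26) = 1, μ(29) = -1, μ(30) = -1, μ(31) = -1, μ(33) = 1, μ(34) = 1, μ(35) = 1, μ(37) = -1, μ(38) = 1, μ(39) = 1, μ(41) = -1, μ(42) = -1, μ(43) = -1, μ(46) = 1, μ(47) = -1, μ(51) = 1, μ(53) = -1, μ(55) = 1, μ(57) = 1, μ(58) = 1, μ(59) = -1, μ(61) = -1, μ(62) = 1, μ(65) = 1, μ(66) = -1, μ(67) = -1, μ(69) = 1, μ(70) = -1, μ(71) = -1, μ(73) = -1, μ(74) = 1, μ(77) = 1, μ(78) = -1, μ(79) = -1, μ(82) = 1, μ(83) = -1, μ(85) = 1, μ(86) = 1, μ(87) = 1, μ(89) = -1, μ(91) = 1, μ(93) = 1, μ(94) = 1, μ(95) = 1, μ(97) = -1, with μ = 0 on non-squarefree integers. Summing μ(k)/k for k where μ(k) ≠ 0 gives 11962644395524974654034383169459538/384261327324253070792183691221959345 ≈ 0.0311. (PNT ⟺ this sum → 0 as n → ∞.)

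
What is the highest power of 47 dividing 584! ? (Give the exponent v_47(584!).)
v_47(584!) = 12

Legendre's formula: v_p(n!) = Σ_{k ≥ 1} ⌊n / p^k⌋. For p = 47, n = 584, the terms are:
  ⌊584/47^1⌋ = ⌊584/47⌋ = 12
(the next term ⌊584/47^2⌋ = 0, terminating the sum). Summing: v_47(584!) = 12 = 12.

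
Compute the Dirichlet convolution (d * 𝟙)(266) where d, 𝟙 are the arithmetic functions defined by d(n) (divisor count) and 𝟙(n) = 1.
(d * 𝟙)(266) = 27

Divisors of 266: [1, 2, 7, 14, 19, 38, 133, 266]. For each d | 266:
  d = 1: d(1) · 𝟙(266/1) = 1 · 1 = 1
  d = 2: d(2) · 𝟙(266/2) = 2 · 1 = 2
  d = 7: d(7) · 𝟙(266/7) = 2 · 1 = 2
  d = 14: d(14) · 𝟙(266/14) = 4 · 1 = 4
  d = 19: d(19) · 𝟙(266/19) = 2 · 1 = 2
  d = 38: d(38) · 𝟙(266/38) = 4 · 1 = 4
  d = 133: d(133) · 𝟙(266/133) = 4 · 1 = 4
  d = 266: d(266) · 𝟙(266/266) = 8 · 1 = 8
Summing: (d * 𝟙)(266) = 1 + 2 + 2 + 4 + 2 + 4 + 4 + 8 = 27.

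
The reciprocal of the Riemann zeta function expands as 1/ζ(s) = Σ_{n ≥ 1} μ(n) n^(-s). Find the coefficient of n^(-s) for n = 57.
μ(57) = 1

Factor n = 57 = 3 · 19. μ(n) = 0 if any exponent ≥ 2 (not squarefree); otherwise μ(n) = (−1)^{ω(n)} where ω(n) is the number of distinct prime factors. Applying: μ(57) = 1.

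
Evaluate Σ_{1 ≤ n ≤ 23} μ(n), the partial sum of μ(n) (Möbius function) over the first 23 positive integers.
Σ_{n ≤ 23} μ(n) = -2

Compute μ(n) for each 1 ≤ n ≤ 23: μ(1) = 1, μ(2) = -1, μ(3) = -1, μ(4) = 0, μ(5) = -1, μ(6) = 1, μ(7) = -1, μ(8) = 0, μ(9) = 0, μ(10) = 1, μ(11) = -1, μ(12) = 0, μ(13) = -1, μ(14) = 1, μ(15) = 1, μ(16) = 0, μ(17) = -1, μ(18) = 0, μ(19) = -1, μ(20) = 0, μ(21) = 1, μ(22) = 1, μ(23) = -1. Summing all 23 values: -2. (Mertens function M(x) = Σ_{n ≤ x} μ(n); on average M(x) should be small (PNT ⟺ M(x) = o(x)).)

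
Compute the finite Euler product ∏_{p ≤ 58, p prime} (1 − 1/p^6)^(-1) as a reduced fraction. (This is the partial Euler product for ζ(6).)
∏ = 16399916697843255011967930971578711261087839227653922144798329822985430357794635/16120340632419383592544649060829667066167081196619966516987203957241678930116608

The primes p ≤ 58 are [2, 3, 5, 7, 11, 13, 17, 19, 23, 29, 31, 37, 41, 43, 47, 53]. For each prime, (1 − 1/p^6)^(-1) = p^6 / (p^6 − 1). The product is (1 − 1/2^6)^(-1), (1 − 1/3^6)^(-1), (1 − 1/5^6)^(-1), (1 − 1/7^6)^(-1), (1 − 1/11^6)^(-1), (1 − 1/13^6)^(-1), (1 − 1/17^6)^(-1), (1 − 1/19^6)^(-1), (1 − 1/23^6)^(-1), (1 − 1/29^6)^(-1), (1 − 1/31^6)^(-1), (1 − 1/37^6)^(-1), (1 − 1/41^6)^(-1), (1 − 1/43^6)^(-1), (1 − 1/47^6)^(-1), (1 − 1/53^6)^(-1) = ∏ p^6 / (p^6 − 1) = 16399916697843255011967930971578711261087839227653922144798329822985430357794635/16120340632419383592544649060829667066167081196619966516987203957241678930116608.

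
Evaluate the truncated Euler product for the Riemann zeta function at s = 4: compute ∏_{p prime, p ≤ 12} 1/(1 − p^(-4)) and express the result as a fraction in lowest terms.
∏ = 35153041/32481280

The primes p ≤ 12 are [2, 3, 5, 7, 11]. For each prime, (1 − 1/p^4)^(-1) = p^4 / (p^4 − 1). The product is (1 − 1/2^4)^(-1), (1 − 1/3^4)^(-1), (1 − 1/5^4)^(-1), (1 − 1/7^4)^(-1), (1 − 1/11^4)^(-1) = ∏ p^4 / (p^4 − 1) = 35153041/32481280.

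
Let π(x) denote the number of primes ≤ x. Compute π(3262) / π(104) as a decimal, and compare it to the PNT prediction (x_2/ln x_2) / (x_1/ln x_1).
π(3262)/π(104) = 461/27 ≈ 17.0741;  PNT prediction ≈ 18.0064.

π(104) = 27 and π(3262) = 461, so π(3262)/π(104) ≈ 17.0741. The PNT-predicted ratio is (3262/ln(3262)) / (104/ln(104)) ≈ 18.0064. The two agree to within a few percent, as expected.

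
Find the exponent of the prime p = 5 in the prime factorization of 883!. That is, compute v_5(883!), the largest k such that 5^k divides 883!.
v_5(883!) = 219

Legendre's formula: v_p(n!) = Σ_{k ≥ 1} ⌊n / p^k⌋. For p = 5, n = 883, the terms are:
  ⌊883/5^1⌋ = ⌊883/5⌋ = 176
  ⌊883/5^2⌋ = ⌊883/25⌋ = 35
  ⌊883/5^3⌋ = ⌊883/125⌋ = 7
  ⌊883/5^4⌋ = ⌊883/625⌋ = 1
(the next term ⌊883/5^5⌋ = 0, terminating the sum). Summing: v_5(883!) = 176 + 35 + 7 + 1 = 219.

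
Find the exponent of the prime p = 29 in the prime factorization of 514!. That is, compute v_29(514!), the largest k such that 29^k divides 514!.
v_29(514!) = 17

Legendre's formula: v_p(n!) = Σ_{k ≥ 1} ⌊n / p^k⌋. For p = 29, n = 514, the terms are:
  ⌊514/29^1⌋ = ⌊514/29⌋ = 17
(the next term ⌊514/29^2⌋ = 0, terminating the sum). Summing: v_29(514!) = 17 = 17.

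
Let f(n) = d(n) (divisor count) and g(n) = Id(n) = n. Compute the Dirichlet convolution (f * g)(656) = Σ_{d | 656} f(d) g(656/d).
(d * Id)(656) = 2451

Divisors of 656: [1, 2, 4, 8, 16, 41, 82, 164, 328, 656]. For each d | 656:
  d = 1: d(1) · Id(656/1) = 1 · 656 = 656
  d = 2: d(2) · Id(656/2) = 2 · 328 = 656
  d = 4: d(4) · Id(656/4) = 3 · 164 = 492
  d = 8: d(8) · Id(656/8) = 4 · 82 = 328
  d = 16: d(16) · Id(656/16) = 5 · 41 = 205
  d = 41: d(41) · Id(656/41) = 2 · 16 = 32
  d = 82: d(82) · Id(656/82) = 4 · 8 = 32
  d = 164: d(164) · Id(656/164) = 6 · 4 = 24
  d = 328: d(328) · Id(656/328) = 8 · 2 = 16
  d = 656: d(656) · Id(656/656) = 10 · 1 = 10
Summing: (d * Id)(656) = 656 + 656 + 492 + 328 + 205 + 32 + 32 + 24 + 16 + 10 = 2451.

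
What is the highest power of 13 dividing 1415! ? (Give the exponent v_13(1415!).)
v_13(1415!) = 116

Legendre's formula: v_p(n!) = Σ_{k ≥ 1} ⌊n / p^k⌋. For p = 13, n = 1415, the terms are:
  ⌊1415/13^1⌋ = ⌊1415/13⌋ = 108
  ⌊1415/13^2⌋ = ⌊1415/169⌋ = 8
(the next term ⌊1415/13^3⌋ = 0, terminating the sum). Summing: v_13(1415!) = 108 + 8 = 116.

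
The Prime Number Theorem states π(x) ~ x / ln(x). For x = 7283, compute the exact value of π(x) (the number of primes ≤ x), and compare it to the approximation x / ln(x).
π(7283) = 929;  x/ln(x) ≈ 818.93;  relative error ≈ 11.85%.

Directly count primes up to 7283: π(7283) = 929. The PNT approximation gives 7283/ln(7283) ≈ 7283/8.89330 ≈ 818.93. Relative error (π(x) − x/ln(x)) / π(x) ≈ 11.85%; the approximation is known to undercount slightly (Li(x) is a better estimate).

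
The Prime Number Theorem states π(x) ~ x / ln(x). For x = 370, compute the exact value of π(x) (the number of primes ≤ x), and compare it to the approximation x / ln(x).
π(370) = 73;  x/ln(x) ≈ 62.57;  relative error ≈ 14.29%.

Directly count primes up to 370: π(370) = 73. The PNT approximation gives 370/ln(370) ≈ 370/5.91350 ≈ 62.57. Relative error (π(x) − x/ln(x)) / π(x) ≈ 14.29%; the approximation is known to undercount slightly (Li(x) is a better estimate).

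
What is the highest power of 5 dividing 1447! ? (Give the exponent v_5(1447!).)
v_5(1447!) = 359

Legendre's formula: v_p(n!) = Σ_{k ≥ 1} ⌊n / p^k⌋. For p = 5, n = 1447, the terms are:
  ⌊1447/5^1⌋ = ⌊1447/5⌋ = 289
  ⌊1447/5^2⌋ = ⌊1447/25⌋ = 57
  ⌊1447/5^3⌋ = ⌊1447/125⌋ = 11
  ⌊1447/5^4⌋ = ⌊1447/625⌋ = 2
(the next term ⌊1447/5^5⌋ = 0, terminating the sum). Summing: v_5(1447!) = 289 + 57 + 11 + 2 = 359.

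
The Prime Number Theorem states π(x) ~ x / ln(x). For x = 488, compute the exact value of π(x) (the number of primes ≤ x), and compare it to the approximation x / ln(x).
π(488) = 93;  x/ln(x) ≈ 78.83;  relative error ≈ 15.23%.

Directly count primes up to 488: π(488) = 93. The PNT approximation gives 488/ln(488) ≈ 488/6.19032 ≈ 78.83. Relative error (π(x) − x/ln(x)) / π(x) ≈ 15.23%; the approximation is known to undercount slightly (Li(x) is a better estimate).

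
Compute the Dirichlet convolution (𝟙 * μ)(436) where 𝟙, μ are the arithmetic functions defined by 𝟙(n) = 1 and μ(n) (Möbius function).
(𝟙 * μ)(436) = 0

Divisors of 436: [1, 2, 4, 109, 218, 436]. For each d | 436:
  d = 1: 𝟙(1) · μ(436/1) = 1 · 0 = 0
  d = 2: 𝟙(2) · μ(436/2) = 1 · 1 = 1
  d = 4: 𝟙(4) · μ(436/4) = 1 · -1 = -1
  d = 109: 𝟙(109) · μ(436/109) = 1 · 0 = 0
  d = 218: 𝟙(218) · μ(436/218) = 1 · -1 = -1
  d = 436: 𝟙(436) · μ(436/436) = 1 · 1 = 1
Summing: (𝟙 * μ)(436) = 0 + 1 + -1 + 0 + -1 + 1 = 0.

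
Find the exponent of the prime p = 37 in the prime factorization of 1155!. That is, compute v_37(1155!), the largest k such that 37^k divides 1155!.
v_37(1155!) = 31

Legendre's formula: v_p(n!) = Σ_{k ≥ 1} ⌊n / p^k⌋. For p = 37, n = 1155, the terms are:
  ⌊1155/37^1⌋ = ⌊1155/37⌋ = 31
(the next term ⌊1155/37^2⌋ = 0, terminating the sum). Summing: v_37(1155!) = 31 = 31.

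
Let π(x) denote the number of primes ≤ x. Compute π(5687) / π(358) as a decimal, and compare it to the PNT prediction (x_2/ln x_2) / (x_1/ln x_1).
π(5687)/π(358) = 748/71 ≈ 10.5352;  PNT prediction ≈ 10.8045.

π(358) = 71 and π(5687) = 748, so π(5687)/π(358) ≈ 10.5352. The PNT-predicted ratio is (5687/ln(5687)) / (358/ln(358)) ≈ 10.8045. The two agree to within a few percent, as expected.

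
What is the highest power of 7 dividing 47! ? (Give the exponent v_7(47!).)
v_7(47!) = 6

Legendre's formula: v_p(n!) = Σ_{k ≥ 1} ⌊n / p^k⌋. For p = 7, n = 47, the terms are:
  ⌊47/7^1⌋ = ⌊47/7⌋ = 6
(the next term ⌊47/7^2⌋ = 0, terminating the sum). Summing: v_7(47!) = 6 = 6.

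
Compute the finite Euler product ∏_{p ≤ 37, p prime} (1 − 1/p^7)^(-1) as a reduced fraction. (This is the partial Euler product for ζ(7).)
∏ = 390612576496222063474132638651406606464249171649995563732972174614898335928125/387378248056510136247638717957281013418108703654497719879651674737546587052032

The primes p ≤ 37 are [2, 3, 5, 7, 11, 13, 17, 19, 23, 29, 31, 37]. For each prime, (1 − 1/p^7)^(-1) = p^7 / (p^7 − 1). The product is (1 − 1/2^7)^(-1), (1 − 1/3^7)^(-1), (1 − 1/5^7)^(-1), (1 − 1/7^7)^(-1), (1 − 1/11^7)^(-1), (1 − 1/13^7)^(-1), (1 − 1/17^7)^(-1), (1 − 1/19^7)^(-1), (1 − 1/23^7)^(-1), (1 − 1/29^7)^(-1), (1 − 1/31^7)^(-1), (1 − 1/37^7)^(-1) = ∏ p^7 / (p^7 − 1) = 390612576496222063474132638651406606464249171649995563732972174614898335928125/387378248056510136247638717957281013418108703654497719879651674737546587052032.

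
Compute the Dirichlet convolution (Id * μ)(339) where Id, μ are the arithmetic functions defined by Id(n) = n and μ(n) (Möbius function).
(Id * μ)(339) = 224

Divisors of 339: [1, 3, 113, 339]. For each d | 339:
  d = 1: Id(1) · μ(339/1) = 1 · 1 = 1
  d = 3: Id(3) · μ(339/3) = 3 · -1 = -3
  d = 113: Id(113) · μ(339/113) = 113 · -1 = -113
  d = 339: Id(339) · μ(339/339) = 339 · 1 = 339
Summing: (Id * μ)(339) = 1 + -3 + -113 + 339 = 224.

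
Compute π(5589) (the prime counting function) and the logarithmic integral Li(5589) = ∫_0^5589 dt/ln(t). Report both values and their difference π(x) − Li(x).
π(5589) = 737;  Li(5589) ≈ 752.98;  π(x) − Li(x) ≈ -15.98.

Direct count of primes ≤ 5589 gives π(5589) = 737. Numerical evaluation of the logarithmic integral gives Li(5589) ≈ 752.98. The difference π(x) − Li(x) ≈ -15.98 is typically negative for small/moderate x (Li(x) overestimates), though Littlewood's theorem shows this sign changes infinitely often.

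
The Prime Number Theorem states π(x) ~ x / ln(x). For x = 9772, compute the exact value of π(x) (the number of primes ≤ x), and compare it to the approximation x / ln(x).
π(9772) = 1205;  x/ln(x) ≈ 1063.64;  relative error ≈ 11.73%.

Directly count primes up to 9772: π(9772) = 1205. The PNT approximation gives 9772/ln(9772) ≈ 9772/9.18728 ≈ 1063.64. Relative error (π(x) − x/ln(x)) / π(x) ≈ 11.73%; the approximation is known to undercount slightly (Li(x) is a better estimate).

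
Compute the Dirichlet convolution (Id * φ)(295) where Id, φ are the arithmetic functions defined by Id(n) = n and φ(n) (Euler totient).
(Id * φ)(295) = 1053

Divisors of 295: [1, 5, 59, 295]. For each d | 295:
  d = 1: Id(1) · φ(295/1) = 1 · 232 = 232
  d = 5: Id(5) · φ(295/5) = 5 · 58 = 290
  d = 59: Id(59) · φ(295/59) = 59 · 4 = 236
  d = 295: Id(295) · φ(295/295) = 295 · 1 = 295
Summing: (Id * φ)(295) = 232 + 290 + 236 + 295 = 1053.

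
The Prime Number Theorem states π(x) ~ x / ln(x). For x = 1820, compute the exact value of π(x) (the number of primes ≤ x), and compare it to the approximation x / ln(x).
π(1820) = 280;  x/ln(x) ≈ 242.45;  relative error ≈ 13.41%.

Directly count primes up to 1820: π(1820) = 280. The PNT approximation gives 1820/ln(1820) ≈ 1820/7.50659 ≈ 242.45. Relative error (π(x) − x/ln(x)) / π(x) ≈ 13.41%; the approximation is known to undercount slightly (Li(x) is a better estimate).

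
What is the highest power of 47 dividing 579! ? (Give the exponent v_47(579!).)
v_47(579!) = 12

Legendre's formula: v_p(n!) = Σ_{k ≥ 1} ⌊n / p^k⌋. For p = 47, n = 579, the terms are:
  ⌊579/47^1⌋ = ⌊579/47⌋ = 12
(the next term ⌊579/47^2⌋ = 0, terminating the sum). Summing: v_47(579!) = 12 = 12.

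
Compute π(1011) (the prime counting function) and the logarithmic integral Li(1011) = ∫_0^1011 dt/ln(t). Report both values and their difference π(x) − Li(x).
π(1011) = 169;  Li(1011) ≈ 179.20;  π(x) − Li(x) ≈ -10.20.

Direct count of primes ≤ 1011 gives π(1011) = 169. Numerical evaluation of the logarithmic integral gives Li(1011) ≈ 179.20. The difference π(x) − Li(x) ≈ -10.20 is typically negative for small/moderate x (Li(x) overestimates), though Littlewood's theorem shows this sign changes infinitely often.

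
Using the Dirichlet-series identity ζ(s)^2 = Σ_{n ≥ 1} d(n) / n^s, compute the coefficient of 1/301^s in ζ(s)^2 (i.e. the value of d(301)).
d(301) = 4

ζ(s)^2 = (Σ 1/m^s)(Σ 1/k^s). The coefficient of 1/n^s in the product is the number of ordered pairs (m, k) with mk = n, which equals d(n). For n = 301, divisors are [1, 7, 43, 301], so d(301) = 4.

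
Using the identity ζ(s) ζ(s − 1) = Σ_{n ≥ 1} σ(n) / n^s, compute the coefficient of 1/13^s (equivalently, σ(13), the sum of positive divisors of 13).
σ(13) = 14

In the product (Σ m^0/m^s)(Σ k / k^s) = Σ (Σ_{d | n} d) / n^s, the coefficient of 1/n^s is σ(n) = Σ_{d | n} d. For n = 13, divisors are [1, 13]; summing: σ(13) = 14.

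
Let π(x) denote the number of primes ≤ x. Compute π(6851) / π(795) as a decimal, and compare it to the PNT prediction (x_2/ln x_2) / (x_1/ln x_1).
π(6851)/π(795) = 881/138 ≈ 6.3841;  PNT prediction ≈ 6.5161.

π(795) = 138 and π(6851) = 881, so π(6851)/π(795) ≈ 6.3841. The PNT-predicted ratio is (6851/ln(6851)) / (795/ln(795)) ≈ 6.5161. The two agree to within a few percent, as expected.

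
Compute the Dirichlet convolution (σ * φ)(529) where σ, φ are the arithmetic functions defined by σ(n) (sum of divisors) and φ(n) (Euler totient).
(σ * φ)(529) = 1587

Divisors of 529: [1, 23, 529]. For each d | 529:
  d = 1: σ(1) · φ(529/1) = 1 · 506 = 506
  d = 23: σ(23) · φ(529/23) = 24 · 22 = 528
  d = 529: σ(529) · φ(529/529) = 553 · 1 = 553
Summing: (σ * φ)(529) = 506 + 528 + 553 = 1587.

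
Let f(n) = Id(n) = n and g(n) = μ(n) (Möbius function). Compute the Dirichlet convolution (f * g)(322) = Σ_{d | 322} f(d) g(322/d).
(Id * μ)(322) = 132

Divisors of 322: [1, 2, 7, 14, 23, 46, 161, 322]. For each d | 322:
  d = 1: Id(1) · μ(322/1) = 1 · -1 = -1
  d = 2: Id(2) · μ(322/2) = 2 · 1 = 2
  d = 7: Id(7) · μ(322/7) = 7 · 1 = 7
  d = 14: Id(14) · μ(322/14) = 14 · -1 = -14
  d = 23: Id(23) · μ(322/23) = 23 · 1 = 23
  d = 46: Id(46) · μ(322/46) = 46 · -1 = -46
  d = 161: Id(161) · μ(322/161) = 161 · -1 = -161
  d = 322: Id(322) · μ(322/322) = 322 · 1 = 322
Summing: (Id * μ)(322) = -1 + 2 + 7 + -14 + 23 + -46 + -161 + 322 = 132.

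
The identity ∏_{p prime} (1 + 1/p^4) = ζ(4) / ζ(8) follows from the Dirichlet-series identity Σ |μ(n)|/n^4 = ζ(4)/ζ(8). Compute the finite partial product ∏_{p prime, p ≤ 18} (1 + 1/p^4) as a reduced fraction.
∏ = 269172760629240720452/249717000818881220625

The primes p ≤ 18 are [2, 3, 5, 7, 11, 13, 17]. For each, (1 + 1/p^4) = (p^4 + 1)/p^4. Multiplying these fractions over p ∈ [2, 3, 5, 7, 11, 13, 17] gives 269172760629240720452/249717000818881220625. (In the limit P → ∞ this tends to ζ(4)/ζ(8).)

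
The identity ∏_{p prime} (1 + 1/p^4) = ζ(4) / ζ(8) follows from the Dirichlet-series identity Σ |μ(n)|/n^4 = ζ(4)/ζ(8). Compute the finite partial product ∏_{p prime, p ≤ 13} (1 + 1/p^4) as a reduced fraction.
∏ = 54787204936389122/50827803952550625

The primes p ≤ 13 are [2, 3, 5, 7, 11, 13]. For each, (1 + 1/p^4) = (p^4 + 1)/p^4. Multiplying these fractions over p ∈ [2, 3, 5, 7, 11, 13] gives 54787204936389122/50827803952550625. (In the limit P → ∞ this tends to ζ(4)/ζ(8).)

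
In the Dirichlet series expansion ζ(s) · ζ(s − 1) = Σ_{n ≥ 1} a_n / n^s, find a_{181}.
σ(181) = 182

In the product (Σ m^0/m^s)(Σ k / k^s) = Σ (Σ_{d | n} d) / n^s, the coefficient of 1/n^s is σ(n) = Σ_{d | n} d. For n = 181, divisors are [1, 181]; summing: σ(181) = 182.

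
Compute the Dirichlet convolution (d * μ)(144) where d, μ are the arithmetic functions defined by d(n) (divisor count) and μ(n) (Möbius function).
(d * μ)(144) = 1

Divisors of 144: [1, 2, 3, 4, 6, 8, 9, 12, 16, 18, 24, 36, 48, 72, 144]. For each d | 144:
  d = 1: d(1) · μ(144/1) = 1 · 0 = 0
  d = 2: d(2) · μ(144/2) = 2 · 0 = 0
  d = 3: d(3) · μ(144/3) = 2 · 0 = 0
  d = 4: d(4) · μ(144/4) = 3 · 0 = 0
  d = 6: d(6) · μ(144/6) = 4 · 0 = 0
  d = 8: d(8) · μ(144/8) = 4 · 0 = 0
  d = 9: d(9) · μ(144/9) = 3 · 0 = 0
  d = 12: d(12) · μ(144/12) = 6 · 0 = 0
  d = 16: d(16) · μ(144/16) = 5 · 0 = 0
  d = 18: d(18) · μ(144/18) = 6 · 0 = 0
  d = 24: d(24) · μ(144/24) = 8 · 1 = 8
  d = 36: d(36) · μ(144/36) = 9 · 0 = 0
  d = 48: d(48) · μ(144/48) = 10 · -1 = -10
  d = 72: d(72) · μ(144/72) = 12 · -1 = -12
  d = 144: d(144) · μ(144/144) = 15 · 1 = 15
Summing: (d * μ)(144) = 0 + 0 + 0 + 0 + 0 + 0 + 0 + 0 + 0 + 0 + 8 + 0 + -10 + -12 + 15 = 1.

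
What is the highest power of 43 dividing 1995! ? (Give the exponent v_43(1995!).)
v_43(1995!) = 47

Legendre's formula: v_p(n!) = Σ_{k ≥ 1} ⌊n / p^k⌋. For p = 43, n = 1995, the terms are:
  ⌊1995/43^1⌋ = ⌊1995/43⌋ = 46
  ⌊1995/43^2⌋ = ⌊1995/1849⌋ = 1
(the next term ⌊1995/43^3⌋ = 0, terminating the sum). Summing: v_43(1995!) = 46 + 1 = 47.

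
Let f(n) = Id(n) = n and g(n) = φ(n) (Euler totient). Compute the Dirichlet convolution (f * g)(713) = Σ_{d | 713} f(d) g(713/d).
(Id * φ)(713) = 2745

Divisors of 713: [1, 23, 31, 713]. For each d | 713:
  d = 1: Id(1) · φ(713/1) = 1 · 660 = 660
  d = 23: Id(23) · φ(713/23) = 23 · 30 = 690
  d = 31: Id(31) · φ(713/31) = 31 · 22 = 682
  d = 713: Id(713) · φ(713/713) = 713 · 1 = 713
Summing: (Id * φ)(713) = 660 + 690 + 682 + 713 = 2745.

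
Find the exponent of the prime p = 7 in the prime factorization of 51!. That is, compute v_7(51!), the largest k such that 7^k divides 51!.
v_7(51!) = 8

Legendre's formula: v_p(n!) = Σ_{k ≥ 1} ⌊n / p^k⌋. For p = 7, n = 51, the terms are:
  ⌊51/7^1⌋ = ⌊51/7⌋ = 7
  ⌊51/7^2⌋ = ⌊51/49⌋ = 1
(the next term ⌊51/7^3⌋ = 0, terminating the sum). Summing: v_7(51!) = 7 + 1 = 8.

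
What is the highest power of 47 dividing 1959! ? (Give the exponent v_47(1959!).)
v_47(1959!) = 41

Legendre's formula: v_p(n!) = Σ_{k ≥ 1} ⌊n / p^k⌋. For p = 47, n = 1959, the terms are:
  ⌊1959/47^1⌋ = ⌊1959/47⌋ = 41
(the next term ⌊1959/47^2⌋ = 0, terminating the sum). Summing: v_47(1959!) = 41 = 41.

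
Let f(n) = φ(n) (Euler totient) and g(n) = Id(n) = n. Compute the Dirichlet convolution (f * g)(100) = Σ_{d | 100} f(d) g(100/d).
(φ * Id)(100) = 520

Divisors of 100: [1, 2, 4, 5, 10, 20, 25, 50, 100]. For each d | 100:
  d = 1: φ(1) · Id(100/1) = 1 · 100 = 100
  d = 2: φ(2) · Id(100/2) = 1 · 50 = 50
  d = 4: φ(4) · Id(100/4) = 2 · 25 = 50
  d = 5: φ(5) · Id(100/5) = 4 · 20 = 80
  d = 10: φ(10) · Id(100/10) = 4 · 10 = 40
  d = 20: φ(20) · Id(100/20) = 8 · 5 = 40
  d = 25: φ(25) · Id(100/25) = 20 · 4 = 80
  d = 50: φ(50) · Id(100/50) = 20 · 2 = 40
  d = 100: φ(100) · Id(100/100) = 40 · 1 = 40
Summing: (φ * Id)(100) = 100 + 50 + 50 + 80 + 40 + 40 + 80 + 40 + 40 = 520.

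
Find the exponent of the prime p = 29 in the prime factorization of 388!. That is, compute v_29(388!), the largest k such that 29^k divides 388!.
v_29(388!) = 13

Legendre's formula: v_p(n!) = Σ_{k ≥ 1} ⌊n / p^k⌋. For p = 29, n = 388, the terms are:
  ⌊388/29^1⌋ = ⌊388/29⌋ = 13
(the next term ⌊388/29^2⌋ = 0, terminating the sum). Summing: v_29(388!) = 13 = 13.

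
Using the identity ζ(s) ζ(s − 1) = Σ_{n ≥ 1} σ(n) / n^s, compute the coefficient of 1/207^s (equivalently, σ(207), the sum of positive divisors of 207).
σ(207) = 312

In the product (Σ m^0/m^s)(Σ k / k^s) = Σ (Σ_{d | n} d) / n^s, the coefficient of 1/n^s is σ(n) = Σ_{d | n} d. For n = 207, divisors are [1, 3, 9, 23, 69, 207]; summing: σ(207) = 312.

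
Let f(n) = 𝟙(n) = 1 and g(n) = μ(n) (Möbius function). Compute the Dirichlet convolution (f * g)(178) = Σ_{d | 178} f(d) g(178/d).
(𝟙 * μ)(178) = 0

Divisors of 178: [1, 2, 89, 178]. For each d | 178:
  d = 1: 𝟙(1) · μ(178/1) = 1 · 1 = 1
  d = 2: 𝟙(2) · μ(178/2) = 1 · -1 = -1
  d = 89: 𝟙(89) · μ(178/89) = 1 · -1 = -1
  d = 178: 𝟙(178) · μ(178/178) = 1 · 1 = 1
Summing: (𝟙 * μ)(178) = 1 + -1 + -1 + 1 = 0.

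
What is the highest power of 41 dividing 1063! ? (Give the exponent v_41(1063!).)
v_41(1063!) = 25

Legendre's formula: v_p(n!) = Σ_{k ≥ 1} ⌊n / p^k⌋. For p = 41, n = 1063, the terms are:
  ⌊1063/41^1⌋ = ⌊1063/41⌋ = 25
(the next term ⌊1063/41^2⌋ = 0, terminating the sum). Summing: v_41(1063!) = 25 = 25.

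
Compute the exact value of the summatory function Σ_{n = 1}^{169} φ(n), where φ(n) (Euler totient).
Σ_{n ≤ 169} φ(n) = 8766

Compute φ(n) for each 1 ≤ n ≤ 169: φ(1) = 1, φ(2) = 1, φ(3) = 2, φ(4) = 2, φ(5) = 4, φ(6) = 2, φ(7) = 6, φ(8) = 4, φ(9) = 6, φ(10) = 4, φ(11) = 10, φ(12) = 4, φ(13) = 12, φ(14) = 6, φ(15) = 8, φ(16) = 8, φ(17) = 16, φ(18) = 6, φ(19) = 18, φ(20) = 8, φ(21) = 12, φ(22) = 10, φ(23) = 22, φ(24) = 8, φ(25) = 20, φ(26) = 12, φ(27) = 18, φ(28) = 12, φ(29) = 28, φ(30) = 8, φ(31) = 30, φ(32) = 16, φ(33) = 20, φ(34) = 16, φ(35) = 24, φ(36) = 12, φ(37) = 36, φ(38) = 18, φ(39) = 24, φ(40) = 16, φ(41) = 40, φ(42) = 12, φ(43) = 42, φ(44) = 20, φ(45) = 24, φ(46) = 22, φ(47) = 46, φ(48) = 16, φ(49) = 42, φ(50) = 20, φ(51) = 32, φ(52) = 24, φ(53) = 52, φ(54) = 18, φ(55) = 40, φ(56) = 24, φ(57) = 36, φ(58) = 28, φ(59) = 58, φ(60) = 16, φ(61) = 60, φ(62) = 30, φ(63) = 36, φ(64) = 32, φ(65) = 48, φ(66) = 20, φ(67) = 66, φ(68) = 32, φ(69) = 44, φ(70) = 24, φ(71) = 70, φ(72) = 24, φ(73) = 72, φ(74) = 36, φ(75) = 40, φ(76) = 36, φ(77) = 60, φ(78) = 24, φ(79) = 78, φ(80) = 32, φ(81) = 54, φ(82) = 40, φ(83) = 82, φ(84) = 24, φ(85) = 64, φ(86) = 42, φ(87) = 56, φ(88) = 40, φ(89) = 88, φ(90) = 24, φ(91) = 72, φ(92) = 44, φ(93) = 60, φ(94) = 46, φ(95) = 72, φ(96) = 32, φ(97) = 96, φ(98) = 42, φ(99) = 60, φ(100) = 40, φ(101) = 100, φ(102) = 32, φ(103) = 102, φ(104) = 48, φ(105) = 48, φ(106) = 52, φ(107) = 106, φ(108) = 36, φ(109) = 108, φ(110) = 40, φ(111) = 72, φ(112) = 48, φ(113) = 112, φ(114) = 36, φ(115) = 88, φ(116) = 56, φ(117) = 72, φ(118) = 58, φ(119) = 96, φ(120) = 32, φ(121) = 110, φ(122) = 60, φ(123) = 80, φ(124) = 60, φ(125) = 100, φ(126) = 36, φ(127) = 126, φ(128) = 64, φ(129) = 84, φ(130) = 48, φ(131) = 130, φ(132) = 40, φ(133) = 108, φ(134) = 66, φ(135) = 72, φ(136) = 64, φ(137) = 136, φ(138) = 44, φ(139) = 138, φ(140) = 48, φ(141) = 92, φ(142) = 70, φ(143) = 120, φ(144) = 48, φ(145) = 112, φ(146) = 72, φ(147) = 84, φ(148) = 72, φ(149) = 148, φ(150) = 40, φ(151) = 150, φ(152) = 72, φ(153) = 96, φ(154) = 60, φ(155) = 120, φ(156) = 48, φ(157) = 156, φ(158) = 78, φ(159) = 104, φ(160) = 64, φ(161) = 132, φ(162) = 54, φ(163) = 162, φ(164) = 80, φ(165) = 80, φ(166) = 82, φ(167) = 166, φ(168) = 48, φ(169) = 156. Summing all 169 values: 8766. (Average order: Σ_{n ≤ x} φ(n) ~ (3/π²) x². For x = 169, (3/π²)·169² ≈ 8681.50.)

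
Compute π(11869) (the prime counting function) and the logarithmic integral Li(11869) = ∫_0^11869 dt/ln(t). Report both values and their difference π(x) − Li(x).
π(11869) = 1423;  Li(11869) ≈ 1447.14;  π(x) − Li(x) ≈ -24.14.

Direct count of primes ≤ 11869 gives π(11869) = 1423. Numerical evaluation of the logarithmic integral gives Li(11869) ≈ 1447.14. The difference π(x) − Li(x) ≈ -24.14 is typically negative for small/moderate x (Li(x) overestimates), though Littlewood's theorem shows this sign changes infinitely often.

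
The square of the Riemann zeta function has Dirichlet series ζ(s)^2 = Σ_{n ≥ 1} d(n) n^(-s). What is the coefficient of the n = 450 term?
d(450) = 18

ζ(s)^2 = (Σ 1/m^s)(Σ 1/k^s). The coefficient of 1/n^s in the product is the number of ordered pairs (m, k) with mk = n, which equals d(n). For n = 450, divisors are [1, 2, 3, 5, 6, 9, 10, 15, 18, 25, 30, 45, 50, 75, 90, 150, 225, 450], so d(450) = 18.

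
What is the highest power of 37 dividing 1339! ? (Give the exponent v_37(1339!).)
v_37(1339!) = 36

Legendre's formula: v_p(n!) = Σ_{k ≥ 1} ⌊n / p^k⌋. For p = 37, n = 1339, the terms are:
  ⌊1339/37^1⌋ = ⌊1339/37⌋ = 36
(the next term ⌊1339/37^2⌋ = 0, terminating the sum). Summing: v_37(1339!) = 36 = 36.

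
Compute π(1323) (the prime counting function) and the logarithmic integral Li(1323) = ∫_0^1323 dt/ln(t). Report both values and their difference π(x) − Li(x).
π(1323) = 216;  Li(1323) ≈ 223.40;  π(x) − Li(x) ≈ -7.40.

Direct count of primes ≤ 1323 gives π(1323) = 216. Numerical evaluation of the logarithmic integral gives Li(1323) ≈ 223.40. The difference π(x) − Li(x) ≈ -7.40 is typically negative for small/moderate x (Li(x) overestimates), though Littlewood's theorem shows this sign changes infinitely often.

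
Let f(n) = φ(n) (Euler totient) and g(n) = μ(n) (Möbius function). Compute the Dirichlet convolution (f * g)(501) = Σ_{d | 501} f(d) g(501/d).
(φ * μ)(501) = 165

Divisors of 501: [1, 3, 167, 501]. For each d | 501:
  d = 1: φ(1) · μ(501/1) = 1 · 1 = 1
  d = 3: φ(3) · μ(501/3) = 2 · -1 = -2
  d = 167: φ(167) · μ(501/167) = 166 · -1 = -166
  d = 501: φ(501) · μ(501/501) = 332 · 1 = 332
Summing: (φ * μ)(501) = 1 + -2 + -166 + 332 = 165.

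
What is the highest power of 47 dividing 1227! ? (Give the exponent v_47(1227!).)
v_47(1227!) = 26

Legendre's formula: v_p(n!) = Σ_{k ≥ 1} ⌊n / p^k⌋. For p = 47, n = 1227, the terms are:
  ⌊1227/47^1⌋ = ⌊1227/47⌋ = 26
(the next term ⌊1227/47^2⌋ = 0, terminating the sum). Summing: v_47(1227!) = 26 = 26.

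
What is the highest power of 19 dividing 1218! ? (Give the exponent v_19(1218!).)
v_19(1218!) = 67

Legendre's formula: v_p(n!) = Σ_{k ≥ 1} ⌊n / p^k⌋. For p = 19, n = 1218, the terms are:
  ⌊1218/19^1⌋ = ⌊1218/19⌋ = 64
  ⌊1218/19^2⌋ = ⌊1218/361⌋ = 3
(the next term ⌊1218/19^3⌋ = 0, terminating the sum). Summing: v_19(1218!) = 64 + 3 = 67.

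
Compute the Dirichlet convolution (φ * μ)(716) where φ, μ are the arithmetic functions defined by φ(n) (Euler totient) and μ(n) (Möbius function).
(φ * μ)(716) = 177

Divisors of 716: [1, 2, 4, 179, 358, 716]. For each d | 716:
  d = 1: φ(1) · μ(716/1) = 1 · 0 = 0
  d = 2: φ(2) · μ(716/2) = 1 · 1 = 1
  d = 4: φ(4) · μ(716/4) = 2 · -1 = -2
  d = 179: φ(179) · μ(716/179) = 178 · 0 = 0
  d = 358: φ(358) · μ(716/358) = 178 · -1 = -178
  d = 716: φ(716) · μ(716/716) = 356 · 1 = 356
Summing: (φ * μ)(716) = 0 + 1 + -2 + 0 + -178 + 356 = 177.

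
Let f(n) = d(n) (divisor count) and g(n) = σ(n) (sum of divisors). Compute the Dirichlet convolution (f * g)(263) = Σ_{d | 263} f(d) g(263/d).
(d * σ)(263) = 266

Divisors of 263: [1, 263]. For each d | 263:
  d = 1: d(1) · σ(263/1) = 1 · 264 = 264
  d = 263: d(263) · σ(263/263) = 2 · 1 = 2
Summing: (d * σ)(263) = 264 + 2 = 266.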